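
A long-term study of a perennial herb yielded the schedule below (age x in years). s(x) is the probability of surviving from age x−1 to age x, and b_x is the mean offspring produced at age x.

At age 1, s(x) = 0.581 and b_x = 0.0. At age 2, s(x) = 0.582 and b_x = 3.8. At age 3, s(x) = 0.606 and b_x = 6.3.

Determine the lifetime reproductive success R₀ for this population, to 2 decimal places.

2.58

Survivorship from birth: l_x = s_1·s_2·…·s_x.
  l_1 = 0.58100
  l_2 = 0.33814
  l_3 = 0.20491
R₀ = Σ l_x b_x:
  age 1: 0.58100 × 0.0 = 0.0000
  age 2: 0.33814 × 3.8 = 1.2849
  age 3: 0.20491 × 6.3 = 1.2909
R₀ = 0.0000 + 1.2849 + 1.2909 = 2.5759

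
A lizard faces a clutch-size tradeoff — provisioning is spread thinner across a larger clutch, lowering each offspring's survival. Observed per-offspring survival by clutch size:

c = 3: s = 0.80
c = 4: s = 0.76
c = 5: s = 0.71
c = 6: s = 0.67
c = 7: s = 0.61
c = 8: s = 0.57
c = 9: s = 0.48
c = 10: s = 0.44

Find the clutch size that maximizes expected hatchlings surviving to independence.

8

Expected hatchlings surviving to independence = c × s(c):
  c=3: 3 × 0.80 = 2.400
  c=4: 4 × 0.76 = 3.040
  c=5: 5 × 0.71 = 3.550
  c=6: 6 × 0.67 = 4.020
  c=7: 7 × 0.61 = 4.270
  c=8: 8 × 0.57 = 4.560
  c=9: 9 × 0.48 = 4.320
  c=10: 10 × 0.44 = 4.400
Maximum at c = 8 (4.560 hatchlings surviving to independence).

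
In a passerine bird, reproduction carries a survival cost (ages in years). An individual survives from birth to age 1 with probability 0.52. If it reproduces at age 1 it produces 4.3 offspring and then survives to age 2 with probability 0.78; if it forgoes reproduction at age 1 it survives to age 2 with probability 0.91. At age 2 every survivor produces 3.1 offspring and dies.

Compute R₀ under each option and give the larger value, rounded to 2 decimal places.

3.49

breed at age 1: R₀ = 0.52 × (4.3 + 0.78 × 3.1) = 0.52 × 6.7180 = 3.4934
delay to age 2: R₀ = 0.52 × (0.91 × 3.1) = 0.52 × 2.8210 = 1.4669
Higher: breed at age 1 (3.4934).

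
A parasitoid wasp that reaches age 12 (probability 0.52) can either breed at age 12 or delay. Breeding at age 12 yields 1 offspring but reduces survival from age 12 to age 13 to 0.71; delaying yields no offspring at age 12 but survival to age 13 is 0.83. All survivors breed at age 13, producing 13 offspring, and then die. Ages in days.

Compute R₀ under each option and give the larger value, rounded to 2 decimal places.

5.61

breed at age 12: R₀ = 0.52 × (1 + 0.71 × 13) = 0.52 × 10.2300 = 5.3196
delay to age 13: R₀ = 0.52 × (0.83 × 13) = 0.52 × 10.7900 = 5.6108
Higher: delay to age 13 (5.6108).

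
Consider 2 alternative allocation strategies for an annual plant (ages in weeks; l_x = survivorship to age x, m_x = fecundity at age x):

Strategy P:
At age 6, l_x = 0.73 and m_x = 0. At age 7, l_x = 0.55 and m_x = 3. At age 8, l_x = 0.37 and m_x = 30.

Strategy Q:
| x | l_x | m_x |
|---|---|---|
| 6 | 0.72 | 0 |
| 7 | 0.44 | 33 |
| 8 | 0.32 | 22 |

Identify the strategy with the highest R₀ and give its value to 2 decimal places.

21.56

Strategy P: R₀ = 0.73×0 + 0.55×3 + 0.37×30 = 12.7500
Strategy Q: R₀ = 0.72×0 + 0.44×33 + 0.32×22 = 21.5600
Highest R₀: strategy Q with 21.5600.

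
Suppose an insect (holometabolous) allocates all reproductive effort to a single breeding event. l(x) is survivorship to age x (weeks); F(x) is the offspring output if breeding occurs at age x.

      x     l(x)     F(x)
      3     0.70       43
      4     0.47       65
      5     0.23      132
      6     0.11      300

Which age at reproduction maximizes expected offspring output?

Expected offspring if breeding at age x = l(x) × F(x):
  age 3: 0.70 × 43 = 30.100
  age 4: 0.47 × 65 = 30.550
  age 5: 0.23 × 132 = 30.360
  age 6: 0.11 × 300 = 33.000
Maximum at age 6 (33.000).

6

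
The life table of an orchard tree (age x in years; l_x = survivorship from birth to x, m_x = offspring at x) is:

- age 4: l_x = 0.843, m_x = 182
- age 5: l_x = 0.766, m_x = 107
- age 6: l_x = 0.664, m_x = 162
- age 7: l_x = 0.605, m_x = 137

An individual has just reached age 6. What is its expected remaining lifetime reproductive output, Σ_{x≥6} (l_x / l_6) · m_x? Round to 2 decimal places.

l_6 = 0.664. Conditional survival from age 6 to x is l_x / l_6.
  x=6: (0.664/0.664) × 162 = 162.0000
  x=7: (0.605/0.664) × 137 = 124.8268
Sum = 162.0000 + 124.8268 = 286.8268

286.83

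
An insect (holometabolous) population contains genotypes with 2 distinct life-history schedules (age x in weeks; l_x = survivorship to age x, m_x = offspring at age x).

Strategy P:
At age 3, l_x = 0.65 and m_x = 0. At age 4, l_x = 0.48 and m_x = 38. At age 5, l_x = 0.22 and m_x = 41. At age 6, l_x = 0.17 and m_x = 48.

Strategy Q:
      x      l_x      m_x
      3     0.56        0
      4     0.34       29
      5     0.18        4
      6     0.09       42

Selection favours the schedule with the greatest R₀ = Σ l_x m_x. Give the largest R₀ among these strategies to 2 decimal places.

35.42

Strategy P: R₀ = 0.65×0 + 0.48×38 + 0.22×41 + 0.17×48 = 35.4200
Strategy Q: R₀ = 0.56×0 + 0.34×29 + 0.18×4 + 0.09×42 = 14.3600
Highest R₀: strategy P with 35.4200.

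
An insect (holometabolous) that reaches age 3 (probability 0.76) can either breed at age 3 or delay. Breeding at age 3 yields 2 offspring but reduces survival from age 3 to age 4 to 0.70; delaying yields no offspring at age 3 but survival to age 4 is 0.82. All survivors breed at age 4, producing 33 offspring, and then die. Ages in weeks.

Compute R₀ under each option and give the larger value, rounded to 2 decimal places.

20.57

breed at age 3: R₀ = 0.76 × (2 + 0.70 × 33) = 0.76 × 25.1000 = 19.0760
delay to age 4: R₀ = 0.76 × (0.82 × 33) = 0.76 × 27.0600 = 20.5656
Higher: delay to age 4 (20.5656).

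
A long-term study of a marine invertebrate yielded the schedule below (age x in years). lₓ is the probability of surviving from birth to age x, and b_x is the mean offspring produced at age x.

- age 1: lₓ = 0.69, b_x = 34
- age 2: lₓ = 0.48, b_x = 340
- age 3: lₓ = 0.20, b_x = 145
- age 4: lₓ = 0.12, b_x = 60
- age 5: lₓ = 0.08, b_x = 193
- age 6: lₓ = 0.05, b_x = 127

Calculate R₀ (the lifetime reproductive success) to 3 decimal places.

R₀ = Σ lₓ b_x:
  age 1: 0.69 × 34 = 23.4600
  age 2: 0.48 × 340 = 163.2000
  age 3: 0.20 × 145 = 29.0000
  age 4: 0.12 × 60 = 7.2000
  age 5: 0.08 × 193 = 15.4400
  age 6: 0.05 × 127 = 6.3500
R₀ = 23.4600 + 163.2000 + 29.0000 + 7.2000 + 15.4400 + 6.3500 = 244.6500

244.650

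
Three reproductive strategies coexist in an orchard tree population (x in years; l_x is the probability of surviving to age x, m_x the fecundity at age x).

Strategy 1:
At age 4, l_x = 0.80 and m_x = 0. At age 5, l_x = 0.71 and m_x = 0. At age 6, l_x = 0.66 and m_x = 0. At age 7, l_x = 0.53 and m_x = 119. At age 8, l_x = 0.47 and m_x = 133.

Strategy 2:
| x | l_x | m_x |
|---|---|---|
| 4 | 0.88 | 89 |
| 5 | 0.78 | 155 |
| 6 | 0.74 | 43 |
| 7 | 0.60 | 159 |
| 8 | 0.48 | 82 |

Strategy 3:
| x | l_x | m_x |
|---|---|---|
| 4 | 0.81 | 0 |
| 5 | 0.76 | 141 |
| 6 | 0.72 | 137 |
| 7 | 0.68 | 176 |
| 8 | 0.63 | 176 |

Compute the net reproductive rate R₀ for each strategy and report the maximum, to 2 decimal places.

436.36

Strategy 1: R₀ = 0.80×0 + 0.71×0 + 0.66×0 + 0.53×119 + 0.47×133 = 125.5800
Strategy 2: R₀ = 0.88×89 + 0.78×155 + 0.74×43 + 0.60×159 + 0.48×82 = 365.8000
Strategy 3: R₀ = 0.81×0 + 0.76×141 + 0.72×137 + 0.68×176 + 0.63×176 = 436.3600
Highest R₀: strategy 3 with 436.3600.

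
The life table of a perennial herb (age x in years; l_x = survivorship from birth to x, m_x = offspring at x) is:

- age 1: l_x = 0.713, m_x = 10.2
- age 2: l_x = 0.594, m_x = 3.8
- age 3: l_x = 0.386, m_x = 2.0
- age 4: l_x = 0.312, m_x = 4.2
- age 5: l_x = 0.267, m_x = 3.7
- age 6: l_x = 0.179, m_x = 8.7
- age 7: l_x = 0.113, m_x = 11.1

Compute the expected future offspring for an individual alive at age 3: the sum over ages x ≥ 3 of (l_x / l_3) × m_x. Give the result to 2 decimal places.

l_3 = 0.386. Conditional survival from age 3 to x is l_x / l_3.
  x=3: (0.386/0.386) × 2.0 = 2.0000
  x=4: (0.312/0.386) × 4.2 = 3.3948
  x=5: (0.267/0.386) × 3.7 = 2.5593
  x=6: (0.179/0.386) × 8.7 = 4.0345
  x=7: (0.113/0.386) × 11.1 = 3.2495
Sum = 2.0000 + 3.3948 + 2.5593 + 4.0345 + 3.2495 = 15.2381

15.24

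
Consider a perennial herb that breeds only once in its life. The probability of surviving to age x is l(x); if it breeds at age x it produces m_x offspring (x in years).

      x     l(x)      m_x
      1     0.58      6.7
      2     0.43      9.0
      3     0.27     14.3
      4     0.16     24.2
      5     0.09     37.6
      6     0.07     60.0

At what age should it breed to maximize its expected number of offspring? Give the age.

6

Expected offspring if breeding at age x = l(x) × m_x:
  age 1: 0.58 × 6.7 = 3.886
  age 2: 0.43 × 9.0 = 3.870
  age 3: 0.27 × 14.3 = 3.861
  age 4: 0.16 × 24.2 = 3.872
  age 5: 0.09 × 37.6 = 3.384
  age 6: 0.07 × 60.0 = 4.200
Maximum at age 6 (4.200).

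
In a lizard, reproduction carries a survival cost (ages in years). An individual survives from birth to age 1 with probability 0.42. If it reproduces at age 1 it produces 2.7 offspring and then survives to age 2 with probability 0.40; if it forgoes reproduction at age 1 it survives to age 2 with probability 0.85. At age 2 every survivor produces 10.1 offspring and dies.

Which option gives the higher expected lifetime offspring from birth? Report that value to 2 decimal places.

breed at age 1: R₀ = 0.42 × (2.7 + 0.40 × 10.1) = 0.42 × 6.7400 = 2.8308
delay to age 2: R₀ = 0.42 × (0.85 × 10.1) = 0.42 × 8.5850 = 3.6057
Higher: delay to age 2 (3.6057).

3.61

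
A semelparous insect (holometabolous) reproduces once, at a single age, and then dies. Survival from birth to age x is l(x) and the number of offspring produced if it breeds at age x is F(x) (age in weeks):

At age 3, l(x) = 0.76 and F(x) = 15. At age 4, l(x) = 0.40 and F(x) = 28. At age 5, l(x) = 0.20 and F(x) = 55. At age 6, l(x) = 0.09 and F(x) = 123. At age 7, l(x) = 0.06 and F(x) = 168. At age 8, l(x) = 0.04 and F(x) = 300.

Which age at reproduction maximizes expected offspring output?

8

Expected offspring if breeding at age x = l(x) × F(x):
  age 3: 0.76 × 15 = 11.400
  age 4: 0.40 × 28 = 11.200
  age 5: 0.20 × 55 = 11.000
  age 6: 0.09 × 123 = 11.070
  age 7: 0.06 × 168 = 10.080
  age 8: 0.04 × 300 = 12.000
Maximum at age 8 (12.000).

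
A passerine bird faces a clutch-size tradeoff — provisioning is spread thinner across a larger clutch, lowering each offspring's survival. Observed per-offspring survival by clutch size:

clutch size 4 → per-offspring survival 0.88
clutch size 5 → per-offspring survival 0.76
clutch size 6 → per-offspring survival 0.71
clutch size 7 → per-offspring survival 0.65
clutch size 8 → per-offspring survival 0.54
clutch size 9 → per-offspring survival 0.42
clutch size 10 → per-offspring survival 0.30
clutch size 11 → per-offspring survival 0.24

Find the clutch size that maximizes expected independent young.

7

Expected independent young = c × s(c):
  c=4: 4 × 0.88 = 3.520
  c=5: 5 × 0.76 = 3.800
  c=6: 6 × 0.71 = 4.260
  c=7: 7 × 0.65 = 4.550
  c=8: 8 × 0.54 = 4.320
  c=9: 9 × 0.42 = 3.780
  c=10: 10 × 0.30 = 3.000
  c=11: 11 × 0.24 = 2.640
Maximum at c = 7 (4.550 independent young).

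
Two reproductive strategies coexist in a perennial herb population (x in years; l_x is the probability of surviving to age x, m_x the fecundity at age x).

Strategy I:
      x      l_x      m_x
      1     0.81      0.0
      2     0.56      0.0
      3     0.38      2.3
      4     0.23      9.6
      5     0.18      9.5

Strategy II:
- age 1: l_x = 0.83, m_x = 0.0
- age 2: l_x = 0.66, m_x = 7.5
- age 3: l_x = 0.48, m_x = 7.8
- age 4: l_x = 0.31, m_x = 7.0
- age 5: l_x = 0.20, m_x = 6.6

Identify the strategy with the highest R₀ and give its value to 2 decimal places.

Strategy I: R₀ = 0.81×0.0 + 0.56×0.0 + 0.38×2.3 + 0.23×9.6 + 0.18×9.5 = 4.7920
Strategy II: R₀ = 0.83×0.0 + 0.66×7.5 + 0.48×7.8 + 0.31×7.0 + 0.20×6.6 = 12.1840
Highest R₀: strategy II with 12.1840.

12.18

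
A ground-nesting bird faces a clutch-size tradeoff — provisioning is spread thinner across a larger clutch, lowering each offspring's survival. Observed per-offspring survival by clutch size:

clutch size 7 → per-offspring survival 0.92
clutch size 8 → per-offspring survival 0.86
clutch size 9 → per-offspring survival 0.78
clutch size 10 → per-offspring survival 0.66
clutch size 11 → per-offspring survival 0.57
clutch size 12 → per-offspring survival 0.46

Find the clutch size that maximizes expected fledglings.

Expected fledglings = c × s(c):
  c=7: 7 × 0.92 = 6.440
  c=8: 8 × 0.86 = 6.880
  c=9: 9 × 0.78 = 7.020
  c=10: 10 × 0.66 = 6.600
  c=11: 11 × 0.57 = 6.270
  c=12: 12 × 0.46 = 5.520
Maximum at c = 9 (7.020 fledglings).

9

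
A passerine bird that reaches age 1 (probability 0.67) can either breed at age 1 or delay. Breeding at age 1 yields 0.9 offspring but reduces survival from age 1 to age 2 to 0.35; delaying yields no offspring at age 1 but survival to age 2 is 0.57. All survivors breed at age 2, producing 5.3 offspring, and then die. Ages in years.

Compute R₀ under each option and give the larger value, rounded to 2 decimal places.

2.02

breed at age 1: R₀ = 0.67 × (0.9 + 0.35 × 5.3) = 0.67 × 2.7550 = 1.8458
delay to age 2: R₀ = 0.67 × (0.57 × 5.3) = 0.67 × 3.0210 = 2.0241
Higher: delay to age 2 (2.0241).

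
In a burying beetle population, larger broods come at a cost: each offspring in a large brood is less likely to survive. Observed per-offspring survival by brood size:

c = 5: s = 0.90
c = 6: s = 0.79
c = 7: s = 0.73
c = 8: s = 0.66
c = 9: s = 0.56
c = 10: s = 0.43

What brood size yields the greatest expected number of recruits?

Expected recruits = c × s(c):
  c=5: 5 × 0.90 = 4.500
  c=6: 6 × 0.79 = 4.740
  c=7: 7 × 0.73 = 5.110
  c=8: 8 × 0.66 = 5.280
  c=9: 9 × 0.56 = 5.040
  c=10: 10 × 0.43 = 4.300
Maximum at c = 8 (5.280 recruits).

8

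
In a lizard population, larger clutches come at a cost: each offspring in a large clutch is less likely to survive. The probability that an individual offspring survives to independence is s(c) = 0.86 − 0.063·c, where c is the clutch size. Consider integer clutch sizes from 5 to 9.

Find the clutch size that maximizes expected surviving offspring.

Expected surviving offspring = c × s(c):
  c=5: 5 × 0.545 = 2.725
  c=6: 6 × 0.482 = 2.892
  c=7: 7 × 0.419 = 2.933
  c=8: 8 × 0.356 = 2.848
  c=9: 9 × 0.293 = 2.637
Maximum at c = 7 (2.933 surviving offspring).

7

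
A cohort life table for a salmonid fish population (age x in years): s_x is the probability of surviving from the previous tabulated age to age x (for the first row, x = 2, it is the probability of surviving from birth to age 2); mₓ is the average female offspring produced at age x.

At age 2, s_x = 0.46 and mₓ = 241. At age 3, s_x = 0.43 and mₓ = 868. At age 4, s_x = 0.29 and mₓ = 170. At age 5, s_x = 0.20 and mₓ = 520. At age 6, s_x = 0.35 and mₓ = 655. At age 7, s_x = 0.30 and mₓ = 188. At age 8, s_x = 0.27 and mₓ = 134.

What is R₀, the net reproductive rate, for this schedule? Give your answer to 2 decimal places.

301.17

Survivorship from birth: l_x = s_2·s_3·…·s_x.
  l_2 = 0.46000
  l_3 = 0.19780
  l_4 = 0.05736
  l_5 = 0.01147
  l_6 = 0.00402
  l_7 = 0.00120
  l_8 = 0.00033
R₀ = Σ l_x mₓ:
  age 2: 0.46000 × 241 = 110.8600
  age 3: 0.19780 × 868 = 171.6904
  age 4: 0.05736 × 170 = 9.7512
  age 5: 0.01147 × 520 = 5.9644
  age 6: 0.00402 × 655 = 2.6331
  age 7: 0.00120 × 188 = 0.2256
  age 8: 0.00033 × 134 = 0.0442
R₀ = 110.8600 + 171.6904 + 9.7512 + 5.9644 + 2.6331 + 0.2256 + 0.0442 = 301.1689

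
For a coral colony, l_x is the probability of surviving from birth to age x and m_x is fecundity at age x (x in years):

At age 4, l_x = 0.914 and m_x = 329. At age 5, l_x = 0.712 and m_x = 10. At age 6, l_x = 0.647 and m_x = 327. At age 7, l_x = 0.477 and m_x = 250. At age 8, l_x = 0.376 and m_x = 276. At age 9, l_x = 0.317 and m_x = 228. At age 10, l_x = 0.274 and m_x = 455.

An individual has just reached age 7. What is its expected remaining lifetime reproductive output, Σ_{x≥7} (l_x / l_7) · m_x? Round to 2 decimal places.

l_7 = 0.477. Conditional survival from age 7 to x is l_x / l_7.
  x=7: (0.477/0.477) × 250 = 250.0000
  x=8: (0.376/0.477) × 276 = 217.5597
  x=9: (0.317/0.477) × 228 = 151.5220
  x=10: (0.274/0.477) × 455 = 261.3627
Sum = 250.0000 + 217.5597 + 151.5220 + 261.3627 = 880.4444

880.44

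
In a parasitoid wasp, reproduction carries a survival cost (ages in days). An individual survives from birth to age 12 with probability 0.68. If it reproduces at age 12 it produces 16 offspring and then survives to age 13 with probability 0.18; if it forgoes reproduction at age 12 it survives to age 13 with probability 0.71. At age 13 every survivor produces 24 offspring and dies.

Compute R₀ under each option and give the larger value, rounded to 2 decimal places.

13.82

breed at age 12: R₀ = 0.68 × (16 + 0.18 × 24) = 0.68 × 20.3200 = 13.8176
delay to age 13: R₀ = 0.68 × (0.71 × 24) = 0.68 × 17.0400 = 11.5872
Higher: breed at age 12 (13.8176).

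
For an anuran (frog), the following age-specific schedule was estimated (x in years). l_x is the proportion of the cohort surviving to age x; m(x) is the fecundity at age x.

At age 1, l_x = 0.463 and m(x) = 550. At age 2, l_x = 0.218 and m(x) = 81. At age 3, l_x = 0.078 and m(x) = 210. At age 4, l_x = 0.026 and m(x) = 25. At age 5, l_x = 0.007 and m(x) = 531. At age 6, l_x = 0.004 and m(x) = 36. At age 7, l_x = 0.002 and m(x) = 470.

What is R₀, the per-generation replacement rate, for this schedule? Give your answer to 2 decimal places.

R₀ = Σ l_x m(x):
  age 1: 0.463 × 550 = 254.6500
  age 2: 0.218 × 81 = 17.6580
  age 3: 0.078 × 210 = 16.3800
  age 4: 0.026 × 25 = 0.6500
  age 5: 0.007 × 531 = 3.7170
  age 6: 0.004 × 36 = 0.1440
  age 7: 0.002 × 470 = 0.9400
R₀ = 254.6500 + 17.6580 + 16.3800 + 0.6500 + 3.7170 + 0.1440 + 0.9400 = 294.1390

294.14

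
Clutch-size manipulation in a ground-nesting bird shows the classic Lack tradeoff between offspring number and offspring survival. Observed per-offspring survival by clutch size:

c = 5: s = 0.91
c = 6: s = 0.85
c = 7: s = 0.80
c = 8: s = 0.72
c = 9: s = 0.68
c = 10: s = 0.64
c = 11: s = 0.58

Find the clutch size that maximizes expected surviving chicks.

10

Expected surviving chicks = c × s(c):
  c=5: 5 × 0.91 = 4.550
  c=6: 6 × 0.85 = 5.100
  c=7: 7 × 0.80 = 5.600
  c=8: 8 × 0.72 = 5.760
  c=9: 9 × 0.68 = 6.120
  c=10: 10 × 0.64 = 6.400
  c=11: 11 × 0.58 = 6.380
Maximum at c = 10 (6.400 surviving chicks).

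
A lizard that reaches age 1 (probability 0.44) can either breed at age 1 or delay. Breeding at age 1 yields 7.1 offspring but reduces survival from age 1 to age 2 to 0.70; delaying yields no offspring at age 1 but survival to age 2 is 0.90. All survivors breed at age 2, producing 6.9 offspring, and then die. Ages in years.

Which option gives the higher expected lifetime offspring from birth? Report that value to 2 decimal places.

breed at age 1: R₀ = 0.44 × (7.1 + 0.70 × 6.9) = 0.44 × 11.9300 = 5.2492
delay to age 2: R₀ = 0.44 × (0.90 × 6.9) = 0.44 × 6.2100 = 2.7324
Higher: breed at age 1 (5.2492).

5.25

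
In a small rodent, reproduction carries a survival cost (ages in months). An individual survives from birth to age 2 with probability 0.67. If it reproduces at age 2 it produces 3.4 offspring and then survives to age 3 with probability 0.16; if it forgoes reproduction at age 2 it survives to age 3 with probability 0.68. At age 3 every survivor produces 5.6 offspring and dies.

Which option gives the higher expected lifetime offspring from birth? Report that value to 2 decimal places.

2.88

breed at age 2: R₀ = 0.67 × (3.4 + 0.16 × 5.6) = 0.67 × 4.2960 = 2.8783
delay to age 3: R₀ = 0.67 × (0.68 × 5.6) = 0.67 × 3.8080 = 2.5514
Higher: breed at age 2 (2.8783).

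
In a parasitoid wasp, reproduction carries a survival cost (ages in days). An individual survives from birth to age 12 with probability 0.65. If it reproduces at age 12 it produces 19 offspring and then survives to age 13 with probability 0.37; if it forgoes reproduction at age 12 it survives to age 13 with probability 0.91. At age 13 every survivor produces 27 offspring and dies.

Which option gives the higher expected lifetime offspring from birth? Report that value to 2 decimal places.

18.84

breed at age 12: R₀ = 0.65 × (19 + 0.37 × 27) = 0.65 × 28.9900 = 18.8435
delay to age 13: R₀ = 0.65 × (0.91 × 27) = 0.65 × 24.5700 = 15.9705
Higher: breed at age 12 (18.8435).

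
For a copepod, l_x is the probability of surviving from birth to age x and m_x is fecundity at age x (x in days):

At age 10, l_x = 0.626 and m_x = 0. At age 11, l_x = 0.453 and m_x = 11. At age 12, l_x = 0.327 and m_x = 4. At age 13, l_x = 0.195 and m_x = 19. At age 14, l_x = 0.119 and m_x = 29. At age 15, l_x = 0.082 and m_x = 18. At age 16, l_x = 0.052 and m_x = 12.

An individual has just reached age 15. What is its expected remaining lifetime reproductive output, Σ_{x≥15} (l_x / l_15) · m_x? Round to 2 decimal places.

25.61

l_15 = 0.082. Conditional survival from age 15 to x is l_x / l_15.
  x=15: (0.082/0.082) × 18 = 18.0000
  x=16: (0.052/0.082) × 12 = 7.6098
Sum = 18.0000 + 7.6098 = 25.6098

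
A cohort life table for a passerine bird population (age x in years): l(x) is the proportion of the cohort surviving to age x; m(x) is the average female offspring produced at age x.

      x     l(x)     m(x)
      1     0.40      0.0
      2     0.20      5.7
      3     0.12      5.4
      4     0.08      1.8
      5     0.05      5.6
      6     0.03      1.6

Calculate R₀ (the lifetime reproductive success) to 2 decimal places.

R₀ = Σ l(x) m(x):
  age 1: 0.40 × 0.0 = 0.0000
  age 2: 0.20 × 5.7 = 1.1400
  age 3: 0.12 × 5.4 = 0.6480
  age 4: 0.08 × 1.8 = 0.1440
  age 5: 0.05 × 5.6 = 0.2800
  age 6: 0.03 × 1.6 = 0.0480
R₀ = 0.0000 + 1.1400 + 0.6480 + 0.1440 + 0.2800 + 0.0480 = 2.2600

2.26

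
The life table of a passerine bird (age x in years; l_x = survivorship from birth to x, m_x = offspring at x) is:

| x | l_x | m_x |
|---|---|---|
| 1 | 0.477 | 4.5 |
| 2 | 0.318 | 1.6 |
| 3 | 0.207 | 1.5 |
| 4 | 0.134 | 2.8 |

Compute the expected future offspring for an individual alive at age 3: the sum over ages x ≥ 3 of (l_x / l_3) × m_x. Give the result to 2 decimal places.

l_3 = 0.207. Conditional survival from age 3 to x is l_x / l_3.
  x=3: (0.207/0.207) × 1.5 = 1.5000
  x=4: (0.134/0.207) × 2.8 = 1.8126
Sum = 1.5000 + 1.8126 = 3.3126

3.31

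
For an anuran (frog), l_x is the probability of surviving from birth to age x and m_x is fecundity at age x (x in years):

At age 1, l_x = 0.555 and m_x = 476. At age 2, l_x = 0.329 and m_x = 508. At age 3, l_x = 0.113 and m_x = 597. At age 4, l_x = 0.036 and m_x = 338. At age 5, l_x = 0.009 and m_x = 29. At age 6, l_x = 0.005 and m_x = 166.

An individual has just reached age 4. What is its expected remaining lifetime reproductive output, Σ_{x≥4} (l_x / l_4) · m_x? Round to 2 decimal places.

368.31

l_4 = 0.036. Conditional survival from age 4 to x is l_x / l_4.
  x=4: (0.036/0.036) × 338 = 338.0000
  x=5: (0.009/0.036) × 29 = 7.2500
  x=6: (0.005/0.036) × 166 = 23.0556
Sum = 338.0000 + 7.2500 + 23.0556 = 368.3056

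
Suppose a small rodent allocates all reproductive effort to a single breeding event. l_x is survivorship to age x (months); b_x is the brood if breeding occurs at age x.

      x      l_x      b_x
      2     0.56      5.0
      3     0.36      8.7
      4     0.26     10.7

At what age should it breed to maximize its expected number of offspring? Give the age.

3

Expected offspring if breeding at age x = l_x × b_x:
  age 2: 0.56 × 5.0 = 2.800
  age 3: 0.36 × 8.7 = 3.132
  age 4: 0.26 × 10.7 = 2.782
Maximum at age 3 (3.132).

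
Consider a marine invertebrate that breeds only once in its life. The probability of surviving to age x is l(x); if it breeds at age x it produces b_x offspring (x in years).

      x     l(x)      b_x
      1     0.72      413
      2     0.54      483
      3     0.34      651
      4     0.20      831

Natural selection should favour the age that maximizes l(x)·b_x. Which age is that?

1

Expected offspring if breeding at age x = l(x) × b_x:
  age 1: 0.72 × 413 = 297.360
  age 2: 0.54 × 483 = 260.820
  age 3: 0.34 × 651 = 221.340
  age 4: 0.20 × 831 = 166.200
Maximum at age 1 (297.360).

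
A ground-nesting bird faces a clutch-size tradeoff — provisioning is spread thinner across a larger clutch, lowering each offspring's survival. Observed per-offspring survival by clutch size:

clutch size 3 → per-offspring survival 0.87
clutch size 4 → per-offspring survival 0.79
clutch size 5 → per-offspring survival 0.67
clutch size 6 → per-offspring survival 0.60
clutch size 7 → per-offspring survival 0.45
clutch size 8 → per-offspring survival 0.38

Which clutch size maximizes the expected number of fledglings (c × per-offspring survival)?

Expected fledglings = c × s(c):
  c=3: 3 × 0.87 = 2.610
  c=4: 4 × 0.79 = 3.160
  c=5: 5 × 0.67 = 3.350
  c=6: 6 × 0.60 = 3.600
  c=7: 7 × 0.45 = 3.150
  c=8: 8 × 0.38 = 3.040
Maximum at c = 6 (3.600 fledglings).

6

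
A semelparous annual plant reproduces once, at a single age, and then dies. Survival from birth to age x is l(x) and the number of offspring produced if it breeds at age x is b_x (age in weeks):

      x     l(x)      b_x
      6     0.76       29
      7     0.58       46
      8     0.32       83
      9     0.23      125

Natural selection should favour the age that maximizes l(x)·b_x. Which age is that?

9

Expected offspring if breeding at age x = l(x) × b_x:
  age 6: 0.76 × 29 = 22.040
  age 7: 0.58 × 46 = 26.680
  age 8: 0.32 × 83 = 26.560
  age 9: 0.23 × 125 = 28.750
Maximum at age 9 (28.750).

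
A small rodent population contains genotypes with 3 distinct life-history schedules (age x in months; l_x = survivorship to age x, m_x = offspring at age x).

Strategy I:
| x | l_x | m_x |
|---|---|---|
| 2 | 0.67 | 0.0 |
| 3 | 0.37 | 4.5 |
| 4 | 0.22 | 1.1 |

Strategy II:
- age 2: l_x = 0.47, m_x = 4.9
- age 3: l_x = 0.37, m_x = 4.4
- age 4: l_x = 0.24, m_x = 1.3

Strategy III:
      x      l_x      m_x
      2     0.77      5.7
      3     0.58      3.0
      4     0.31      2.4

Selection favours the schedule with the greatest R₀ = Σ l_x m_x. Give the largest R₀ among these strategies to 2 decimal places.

Strategy I: R₀ = 0.67×0.0 + 0.37×4.5 + 0.22×1.1 = 1.9070
Strategy II: R₀ = 0.47×4.9 + 0.37×4.4 + 0.24×1.3 = 4.2430
Strategy III: R₀ = 0.77×5.7 + 0.58×3.0 + 0.31×2.4 = 6.8730
Highest R₀: strategy III with 6.8730.

6.87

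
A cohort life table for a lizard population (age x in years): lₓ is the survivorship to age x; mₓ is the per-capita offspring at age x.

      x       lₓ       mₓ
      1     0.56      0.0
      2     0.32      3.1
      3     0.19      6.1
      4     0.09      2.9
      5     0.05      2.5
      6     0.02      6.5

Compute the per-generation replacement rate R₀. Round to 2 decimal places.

2.67

R₀ = Σ lₓ mₓ:
  age 1: 0.56 × 0.0 = 0.0000
  age 2: 0.32 × 3.1 = 0.9920
  age 3: 0.19 × 6.1 = 1.1590
  age 4: 0.09 × 2.9 = 0.2610
  age 5: 0.05 × 2.5 = 0.1250
  age 6: 0.02 × 6.5 = 0.1300
R₀ = 0.0000 + 0.9920 + 1.1590 + 0.2610 + 0.1250 + 0.1300 = 2.6670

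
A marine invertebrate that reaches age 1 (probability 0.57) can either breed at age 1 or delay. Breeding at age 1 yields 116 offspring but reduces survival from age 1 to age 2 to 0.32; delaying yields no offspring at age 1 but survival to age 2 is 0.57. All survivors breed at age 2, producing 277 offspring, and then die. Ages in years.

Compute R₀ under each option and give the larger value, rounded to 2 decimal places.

breed at age 1: R₀ = 0.57 × (116 + 0.32 × 277) = 0.57 × 204.6400 = 116.6448
delay to age 2: R₀ = 0.57 × (0.57 × 277) = 0.57 × 157.8900 = 89.9973
Higher: breed at age 1 (116.6448).

116.64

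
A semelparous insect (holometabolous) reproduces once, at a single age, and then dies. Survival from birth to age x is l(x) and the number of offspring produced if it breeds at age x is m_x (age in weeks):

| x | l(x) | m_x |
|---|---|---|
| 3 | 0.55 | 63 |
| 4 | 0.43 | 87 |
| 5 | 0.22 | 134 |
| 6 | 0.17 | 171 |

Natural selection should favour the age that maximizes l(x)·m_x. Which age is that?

Expected offspring if breeding at age x = l(x) × m_x:
  age 3: 0.55 × 63 = 34.650
  age 4: 0.43 × 87 = 37.410
  age 5: 0.22 × 134 = 29.480
  age 6: 0.17 × 171 = 29.070
Maximum at age 4 (37.410).

4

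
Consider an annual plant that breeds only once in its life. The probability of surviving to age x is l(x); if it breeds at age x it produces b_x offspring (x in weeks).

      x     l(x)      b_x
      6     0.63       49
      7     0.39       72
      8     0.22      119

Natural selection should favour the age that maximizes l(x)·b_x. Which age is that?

6

Expected offspring if breeding at age x = l(x) × b_x:
  age 6: 0.63 × 49 = 30.870
  age 7: 0.39 × 72 = 28.080
  age 8: 0.22 × 119 = 26.180
Maximum at age 6 (30.870).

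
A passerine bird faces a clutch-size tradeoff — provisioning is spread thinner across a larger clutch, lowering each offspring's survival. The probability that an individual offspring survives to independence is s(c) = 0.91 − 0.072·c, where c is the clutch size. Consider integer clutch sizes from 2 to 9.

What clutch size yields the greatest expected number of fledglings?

Expected fledglings = c × s(c):
  c=2: 2 × 0.766 = 1.532
  c=3: 3 × 0.694 = 2.082
  c=4: 4 × 0.622 = 2.488
  c=5: 5 × 0.550 = 2.750
  c=6: 6 × 0.478 = 2.868
  c=7: 7 × 0.406 = 2.842
  c=8: 8 × 0.334 = 2.672
  c=9: 9 × 0.262 = 2.358
Maximum at c = 6 (2.868 fledglings).

6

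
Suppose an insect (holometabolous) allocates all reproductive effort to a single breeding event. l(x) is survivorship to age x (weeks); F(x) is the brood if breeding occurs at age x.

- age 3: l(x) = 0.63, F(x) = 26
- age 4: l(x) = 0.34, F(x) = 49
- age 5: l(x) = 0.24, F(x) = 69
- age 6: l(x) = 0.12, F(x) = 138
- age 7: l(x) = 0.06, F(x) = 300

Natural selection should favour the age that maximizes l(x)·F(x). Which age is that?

Expected offspring if breeding at age x = l(x) × F(x):
  age 3: 0.63 × 26 = 16.380
  age 4: 0.34 × 49 = 16.660
  age 5: 0.24 × 69 = 16.560
  age 6: 0.12 × 138 = 16.560
  age 7: 0.06 × 300 = 18.000
Maximum at age 7 (18.000).

7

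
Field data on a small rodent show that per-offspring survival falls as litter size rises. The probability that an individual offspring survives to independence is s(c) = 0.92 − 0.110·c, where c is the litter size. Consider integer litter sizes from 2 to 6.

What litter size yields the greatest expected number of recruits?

Expected recruits = c × s(c):
  c=2: 2 × 0.700 = 1.400
  c=3: 3 × 0.590 = 1.770
  c=4: 4 × 0.480 = 1.920
  c=5: 5 × 0.370 = 1.850
  c=6: 6 × 0.260 = 1.560
Maximum at c = 4 (1.920 recruits).

4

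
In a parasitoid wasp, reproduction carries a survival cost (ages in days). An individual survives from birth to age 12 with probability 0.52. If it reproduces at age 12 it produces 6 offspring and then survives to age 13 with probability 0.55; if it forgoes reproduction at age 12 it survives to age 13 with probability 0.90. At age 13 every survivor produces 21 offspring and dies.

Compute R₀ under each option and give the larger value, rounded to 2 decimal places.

breed at age 12: R₀ = 0.52 × (6 + 0.55 × 21) = 0.52 × 17.5500 = 9.1260
delay to age 13: R₀ = 0.52 × (0.90 × 21) = 0.52 × 18.9000 = 9.8280
Higher: delay to age 13 (9.8280).

9.83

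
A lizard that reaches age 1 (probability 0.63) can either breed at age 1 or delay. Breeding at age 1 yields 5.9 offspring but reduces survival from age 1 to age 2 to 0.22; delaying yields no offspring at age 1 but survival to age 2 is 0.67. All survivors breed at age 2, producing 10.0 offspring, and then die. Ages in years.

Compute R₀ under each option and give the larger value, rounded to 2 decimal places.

breed at age 1: R₀ = 0.63 × (5.9 + 0.22 × 10.0) = 0.63 × 8.1000 = 5.1030
delay to age 2: R₀ = 0.63 × (0.67 × 10.0) = 0.63 × 6.7000 = 4.2210
Higher: breed at age 1 (5.1030).

5.10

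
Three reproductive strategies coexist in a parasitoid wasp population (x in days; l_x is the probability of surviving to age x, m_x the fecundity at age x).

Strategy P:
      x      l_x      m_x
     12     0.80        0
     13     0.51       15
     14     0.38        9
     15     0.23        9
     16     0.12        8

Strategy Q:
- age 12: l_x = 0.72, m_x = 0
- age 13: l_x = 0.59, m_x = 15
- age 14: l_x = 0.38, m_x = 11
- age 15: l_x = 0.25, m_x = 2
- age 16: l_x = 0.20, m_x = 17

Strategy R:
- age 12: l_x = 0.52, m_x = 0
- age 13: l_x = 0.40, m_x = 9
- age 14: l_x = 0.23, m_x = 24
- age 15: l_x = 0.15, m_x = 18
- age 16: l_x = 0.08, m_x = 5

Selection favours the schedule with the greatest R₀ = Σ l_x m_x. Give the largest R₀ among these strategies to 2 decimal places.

16.93

Strategy P: R₀ = 0.80×0 + 0.51×15 + 0.38×9 + 0.23×9 + 0.12×8 = 14.1000
Strategy Q: R₀ = 0.72×0 + 0.59×15 + 0.38×11 + 0.25×2 + 0.20×17 = 16.9300
Strategy R: R₀ = 0.52×0 + 0.40×9 + 0.23×24 + 0.15×18 + 0.08×5 = 12.2200
Highest R₀: strategy Q with 16.9300.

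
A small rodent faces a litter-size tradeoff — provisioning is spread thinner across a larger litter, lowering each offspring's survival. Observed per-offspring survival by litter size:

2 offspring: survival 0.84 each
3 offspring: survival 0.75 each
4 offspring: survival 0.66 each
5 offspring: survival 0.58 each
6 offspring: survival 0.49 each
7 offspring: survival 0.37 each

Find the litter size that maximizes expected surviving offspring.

Expected surviving offspring = c × s(c):
  c=2: 2 × 0.84 = 1.680
  c=3: 3 × 0.75 = 2.250
  c=4: 4 × 0.66 = 2.640
  c=5: 5 × 0.58 = 2.900
  c=6: 6 × 0.49 = 2.940
  c=7: 7 × 0.37 = 2.590
Maximum at c = 6 (2.940 surviving offspring).

6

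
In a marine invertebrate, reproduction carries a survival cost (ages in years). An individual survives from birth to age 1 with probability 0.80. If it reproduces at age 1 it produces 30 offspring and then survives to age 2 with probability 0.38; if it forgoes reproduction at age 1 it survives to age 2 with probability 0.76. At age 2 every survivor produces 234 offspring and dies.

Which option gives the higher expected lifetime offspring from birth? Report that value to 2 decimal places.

142.27

breed at age 1: R₀ = 0.80 × (30 + 0.38 × 234) = 0.80 × 118.9200 = 95.1360
delay to age 2: R₀ = 0.80 × (0.76 × 234) = 0.80 × 177.8400 = 142.2720
Higher: delay to age 2 (142.2720).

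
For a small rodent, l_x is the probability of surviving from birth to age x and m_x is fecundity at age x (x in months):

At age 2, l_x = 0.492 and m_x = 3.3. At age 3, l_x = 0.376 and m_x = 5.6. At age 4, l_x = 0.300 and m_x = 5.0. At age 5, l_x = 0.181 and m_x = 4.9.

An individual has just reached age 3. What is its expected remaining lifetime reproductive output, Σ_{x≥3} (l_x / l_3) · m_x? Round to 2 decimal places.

l_3 = 0.376. Conditional survival from age 3 to x is l_x / l_3.
  x=3: (0.376/0.376) × 5.6 = 5.6000
  x=4: (0.300/0.376) × 5.0 = 3.9894
  x=5: (0.181/0.376) × 4.9 = 2.3588
Sum = 5.6000 + 3.9894 + 2.3588 = 11.9481

11.95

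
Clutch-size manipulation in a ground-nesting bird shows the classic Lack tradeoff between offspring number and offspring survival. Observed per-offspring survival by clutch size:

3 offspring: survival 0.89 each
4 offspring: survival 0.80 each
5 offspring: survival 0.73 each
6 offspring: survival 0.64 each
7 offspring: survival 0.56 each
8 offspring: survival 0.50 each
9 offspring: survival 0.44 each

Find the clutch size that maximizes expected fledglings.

Expected fledglings = c × s(c):
  c=3: 3 × 0.89 = 2.670
  c=4: 4 × 0.80 = 3.200
  c=5: 5 × 0.73 = 3.650
  c=6: 6 × 0.64 = 3.840
  c=7: 7 × 0.56 = 3.920
  c=8: 8 × 0.50 = 4.000
  c=9: 9 × 0.44 = 3.960
Maximum at c = 8 (4.000 fledglings).

8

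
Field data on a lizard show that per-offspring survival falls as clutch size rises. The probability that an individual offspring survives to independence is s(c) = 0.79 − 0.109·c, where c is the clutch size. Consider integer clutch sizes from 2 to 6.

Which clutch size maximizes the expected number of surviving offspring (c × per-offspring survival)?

Expected surviving offspring = c × s(c):
  c=2: 2 × 0.572 = 1.144
  c=3: 3 × 0.463 = 1.389
  c=4: 4 × 0.354 = 1.416
  c=5: 5 × 0.245 = 1.225
  c=6: 6 × 0.136 = 0.816
Maximum at c = 4 (1.416 surviving offspring).

4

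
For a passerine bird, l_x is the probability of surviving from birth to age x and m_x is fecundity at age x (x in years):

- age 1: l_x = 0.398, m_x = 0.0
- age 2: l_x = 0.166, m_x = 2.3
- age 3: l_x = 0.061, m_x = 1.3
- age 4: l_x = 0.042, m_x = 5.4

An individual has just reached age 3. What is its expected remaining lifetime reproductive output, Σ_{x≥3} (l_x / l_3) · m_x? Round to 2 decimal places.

l_3 = 0.061. Conditional survival from age 3 to x is l_x / l_3.
  x=3: (0.061/0.061) × 1.3 = 1.3000
  x=4: (0.042/0.061) × 5.4 = 3.7180
Sum = 1.3000 + 3.7180 = 5.0180

5.02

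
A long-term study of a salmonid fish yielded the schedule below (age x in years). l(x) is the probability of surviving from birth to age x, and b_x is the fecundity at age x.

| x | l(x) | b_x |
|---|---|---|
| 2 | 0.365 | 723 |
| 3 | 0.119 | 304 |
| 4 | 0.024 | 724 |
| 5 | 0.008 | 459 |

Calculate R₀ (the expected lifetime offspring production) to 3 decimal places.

321.119

R₀ = Σ l(x) b_x:
  age 2: 0.365 × 723 = 263.8950
  age 3: 0.119 × 304 = 36.1760
  age 4: 0.024 × 724 = 17.3760
  age 5: 0.008 × 459 = 3.6720
R₀ = 263.8950 + 36.1760 + 17.3760 + 3.6720 = 321.1190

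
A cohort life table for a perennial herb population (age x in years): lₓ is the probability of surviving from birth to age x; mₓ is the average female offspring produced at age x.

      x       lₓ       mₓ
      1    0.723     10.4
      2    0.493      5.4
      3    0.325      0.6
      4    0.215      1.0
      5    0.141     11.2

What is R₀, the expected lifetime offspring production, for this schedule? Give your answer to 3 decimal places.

12.171

R₀ = Σ lₓ mₓ:
  age 1: 0.723 × 10.4 = 7.5192
  age 2: 0.493 × 5.4 = 2.6622
  age 3: 0.325 × 0.6 = 0.1950
  age 4: 0.215 × 1.0 = 0.2150
  age 5: 0.141 × 11.2 = 1.5792
R₀ = 7.5192 + 2.6622 + 0.1950 + 0.2150 + 1.5792 = 12.1706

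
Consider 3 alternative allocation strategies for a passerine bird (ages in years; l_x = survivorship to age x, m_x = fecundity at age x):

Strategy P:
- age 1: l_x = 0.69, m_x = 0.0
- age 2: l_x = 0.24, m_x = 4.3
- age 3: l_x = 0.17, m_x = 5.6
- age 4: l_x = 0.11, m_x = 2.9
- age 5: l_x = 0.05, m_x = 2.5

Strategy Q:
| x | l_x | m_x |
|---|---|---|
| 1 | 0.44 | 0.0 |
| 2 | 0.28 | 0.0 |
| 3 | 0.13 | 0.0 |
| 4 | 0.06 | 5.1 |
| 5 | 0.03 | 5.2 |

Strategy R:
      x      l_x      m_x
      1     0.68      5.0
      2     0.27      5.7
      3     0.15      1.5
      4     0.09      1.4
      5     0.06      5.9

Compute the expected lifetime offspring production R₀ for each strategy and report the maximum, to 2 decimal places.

Strategy P: R₀ = 0.69×0.0 + 0.24×4.3 + 0.17×5.6 + 0.11×2.9 + 0.05×2.5 = 2.4280
Strategy Q: R₀ = 0.44×0.0 + 0.28×0.0 + 0.13×0.0 + 0.06×5.1 + 0.03×5.2 = 0.4620
Strategy R: R₀ = 0.68×5.0 + 0.27×5.7 + 0.15×1.5 + 0.09×1.4 + 0.06×5.9 = 5.6440
Highest R₀: strategy R with 5.6440.

5.64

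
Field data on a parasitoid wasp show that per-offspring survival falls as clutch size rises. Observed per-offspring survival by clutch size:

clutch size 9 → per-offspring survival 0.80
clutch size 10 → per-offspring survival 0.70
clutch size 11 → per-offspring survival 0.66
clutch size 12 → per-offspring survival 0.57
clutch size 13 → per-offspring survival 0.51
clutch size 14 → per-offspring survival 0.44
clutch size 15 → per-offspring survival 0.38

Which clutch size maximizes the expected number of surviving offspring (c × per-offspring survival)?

Expected surviving offspring = c × s(c):
  c=9: 9 × 0.80 = 7.200
  c=10: 10 × 0.70 = 7.000
  c=11: 11 × 0.66 = 7.260
  c=12: 12 × 0.57 = 6.840
  c=13: 13 × 0.51 = 6.630
  c=14: 14 × 0.44 = 6.160
  c=15: 15 × 0.38 = 5.700
Maximum at c = 11 (7.260 surviving offspring).

11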